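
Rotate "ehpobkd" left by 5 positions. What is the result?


Input: "ehpobkd", rotate left by 5
First 5 characters: "ehpob"
Remaining characters: "kd"
Concatenate remaining + first: "kd" + "ehpob" = "kdehpob"

kdehpob


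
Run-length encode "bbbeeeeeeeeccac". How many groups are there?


Input: bbbeeeeeeeeccac
Scanning for consecutive runs:
  Group 1: 'b' x 3 (positions 0-2)
  Group 2: 'e' x 8 (positions 3-10)
  Group 3: 'c' x 2 (positions 11-12)
  Group 4: 'a' x 1 (positions 13-13)
  Group 5: 'c' x 1 (positions 14-14)
Total groups: 5

5


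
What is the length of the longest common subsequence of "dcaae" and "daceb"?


LCS of "dcaae" and "daceb"
DP table:
           d    a    c    e    b
      0    0    0    0    0    0
  d   0    1    1    1    1    1
  c   0    1    1    2    2    2
  a   0    1    2    2    2    2
  a   0    1    2    2    2    2
  e   0    1    2    2    3    3
LCS length = dp[5][5] = 3

3


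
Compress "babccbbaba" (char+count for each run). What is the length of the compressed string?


Input: babccbbaba
Runs:
  'b' x 1 => "b1"
  'a' x 1 => "a1"
  'b' x 1 => "b1"
  'c' x 2 => "c2"
  'b' x 2 => "b2"
  'a' x 1 => "a1"
  'b' x 1 => "b1"
  'a' x 1 => "a1"
Compressed: "b1a1b1c2b2a1b1a1"
Compressed length: 16

16


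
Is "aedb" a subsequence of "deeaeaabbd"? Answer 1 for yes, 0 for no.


Check if "aedb" is a subsequence of "deeaeaabbd"
Greedy scan:
  Position 0 ('d'): no match needed
  Position 1 ('e'): no match needed
  Position 2 ('e'): no match needed
  Position 3 ('a'): matches sub[0] = 'a'
  Position 4 ('e'): matches sub[1] = 'e'
  Position 5 ('a'): no match needed
  Position 6 ('a'): no match needed
  Position 7 ('b'): no match needed
  Position 8 ('b'): no match needed
  Position 9 ('d'): matches sub[2] = 'd'
Only matched 3/4 characters => not a subsequence

0


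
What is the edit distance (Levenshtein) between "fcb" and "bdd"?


Computing edit distance: "fcb" -> "bdd"
DP table:
           b    d    d
      0    1    2    3
  f   1    1    2    3
  c   2    2    2    3
  b   3    2    3    3
Edit distance = dp[3][3] = 3

3


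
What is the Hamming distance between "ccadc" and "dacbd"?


Comparing "ccadc" and "dacbd" position by position:
  Position 0: 'c' vs 'd' => differ
  Position 1: 'c' vs 'a' => differ
  Position 2: 'a' vs 'c' => differ
  Position 3: 'd' vs 'b' => differ
  Position 4: 'c' vs 'd' => differ
Total differences (Hamming distance): 5

5


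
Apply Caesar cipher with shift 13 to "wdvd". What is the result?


Caesar cipher: shift "wdvd" by 13
  'w' (pos 22) + 13 = pos 9 = 'j'
  'd' (pos 3) + 13 = pos 16 = 'q'
  'v' (pos 21) + 13 = pos 8 = 'i'
  'd' (pos 3) + 13 = pos 16 = 'q'
Result: jqiq

jqiq


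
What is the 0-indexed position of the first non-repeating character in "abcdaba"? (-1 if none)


Input: abcdaba
Character frequencies:
  'a': 3
  'b': 2
  'c': 1
  'd': 1
Scanning left to right for freq == 1:
  Position 0 ('a'): freq=3, skip
  Position 1 ('b'): freq=2, skip
  Position 2 ('c'): unique! => answer = 2

2


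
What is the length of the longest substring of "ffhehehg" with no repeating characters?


Input: "ffhehehg"
Sliding window (track last position of each char):
  Position 0 ('f'): window [0,0] length 1 -- new best
  Position 1 ('f'): repeat (last at 0), move window start to 1
  Position 1 ('f'): window [1,1] length 1
  Position 2 ('h'): window [1,2] length 2 -- new best
  Position 3 ('e'): window [1,3] length 3 -- new best
  Position 4 ('h'): repeat (last at 2), move window start to 3
  Position 4 ('h'): window [3,4] length 2
  Position 5 ('e'): repeat (last at 3), move window start to 4
  Position 5 ('e'): window [4,5] length 2
  Position 6 ('h'): repeat (last at 4), move window start to 5
  Position 6 ('h'): window [5,6] length 2
  Position 7 ('g'): window [5,7] length 3
Longest substring with no repeats: "fhe" with length 3

3


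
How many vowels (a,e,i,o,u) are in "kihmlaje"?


Input: kihmlaje
Checking each character:
  'k' at position 0: consonant
  'i' at position 1: vowel (running total: 1)
  'h' at position 2: consonant
  'm' at position 3: consonant
  'l' at position 4: consonant
  'a' at position 5: vowel (running total: 2)
  'j' at position 6: consonant
  'e' at position 7: vowel (running total: 3)
Total vowels: 3

3


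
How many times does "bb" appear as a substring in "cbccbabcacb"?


Searching for "bb" in "cbccbabcacb"
Scanning each position:
  Position 0: "cb" => no
  Position 1: "bc" => no
  Position 2: "cc" => no
  Position 3: "cb" => no
  Position 4: "ba" => no
  Position 5: "ab" => no
  Position 6: "bc" => no
  Position 7: "ca" => no
  Position 8: "ac" => no
  Position 9: "cb" => no
Total occurrences: 0

0


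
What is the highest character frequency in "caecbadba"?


Input: caecbadba
Character counts:
  'a': 3
  'b': 2
  'c': 2
  'd': 1
  'e': 1
Maximum frequency: 3

3


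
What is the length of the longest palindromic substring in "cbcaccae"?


Input: "cbcaccae"
Checking substrings for palindromes:
  [3:7] "acca" (len 4) => palindrome
  [0:3] "cbc" (len 3) => palindrome
  [2:5] "cac" (len 3) => palindrome
  [4:6] "cc" (len 2) => palindrome
Longest palindromic substring: "acca" with length 4

4


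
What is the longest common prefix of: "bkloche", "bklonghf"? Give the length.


Words: bkloche, bklonghf
  Position 0: all 'b' => match
  Position 1: all 'k' => match
  Position 2: all 'l' => match
  Position 3: all 'o' => match
  Position 4: ('c', 'n') => mismatch, stop
LCP = "bklo" (length 4)

4


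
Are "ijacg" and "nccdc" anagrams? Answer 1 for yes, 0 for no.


Strings: "ijacg", "nccdc"
Sorted first:  acgij
Sorted second: cccdn
Differ at position 0: 'a' vs 'c' => not anagrams

0


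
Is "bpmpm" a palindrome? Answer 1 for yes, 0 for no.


Input: bpmpm
Reversed: mpmpb
  Compare pos 0 ('b') with pos 4 ('m'): MISMATCH
  Compare pos 1 ('p') with pos 3 ('p'): match
Result: not a palindrome

0


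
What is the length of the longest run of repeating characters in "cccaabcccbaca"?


Input: "cccaabcccbaca"
Scanning for longest run:
  Position 1 ('c'): continues run of 'c', length=2
  Position 2 ('c'): continues run of 'c', length=3
  Position 3 ('a'): new char, reset run to 1
  Position 4 ('a'): continues run of 'a', length=2
  Position 5 ('b'): new char, reset run to 1
  Position 6 ('c'): new char, reset run to 1
  Position 7 ('c'): continues run of 'c', length=2
  Position 8 ('c'): continues run of 'c', length=3
  Position 9 ('b'): new char, reset run to 1
  Position 10 ('a'): new char, reset run to 1
  Position 11 ('c'): new char, reset run to 1
  Position 12 ('a'): new char, reset run to 1
Longest run: 'c' with length 3

3


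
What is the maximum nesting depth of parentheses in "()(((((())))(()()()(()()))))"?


Input: "()(((((())))(()()()(()()))))"
Tracking depth:
  Position 0 '(': depth becomes 1
  Position 1 ')': depth becomes 0
  Position 2 '(': depth becomes 1
  Position 3 '(': depth becomes 2
  Position 4 '(': depth becomes 3
  Position 5 '(': depth becomes 4
  Position 6 '(': depth becomes 5
  Position 7 '(': depth becomes 6
  Position 8 ')': depth becomes 5
  Position 9 ')': depth becomes 4
  Position 10 ')': depth becomes 3
  Position 11 ')': depth becomes 2
  Position 12 '(': depth becomes 3
  Position 13 '(': depth becomes 4
  Position 14 ')': depth becomes 3
  Position 15 '(': depth becomes 4
  Position 16 ')': depth becomes 3
  Position 17 '(': depth becomes 4
  Position 18 ')': depth becomes 3
  Position 19 '(': depth becomes 4
  Position 20 '(': depth becomes 5
  Position 21 ')': depth becomes 4
  Position 22 '(': depth becomes 5
  Position 23 ')': depth becomes 4
  Position 24 ')': depth becomes 3
  Position 25 ')': depth becomes 2
  Position 26 ')': depth becomes 1
  Position 27 ')': depth becomes 0
Maximum depth reached: 6

6


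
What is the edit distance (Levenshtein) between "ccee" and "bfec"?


Computing edit distance: "ccee" -> "bfec"
DP table:
           b    f    e    c
      0    1    2    3    4
  c   1    1    2    3    3
  c   2    2    2    3    3
  e   3    3    3    2    3
  e   4    4    4    3    3
Edit distance = dp[4][4] = 3

3


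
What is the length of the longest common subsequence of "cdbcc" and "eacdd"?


LCS of "cdbcc" and "eacdd"
DP table:
           e    a    c    d    d
      0    0    0    0    0    0
  c   0    0    0    1    1    1
  d   0    0    0    1    2    2
  b   0    0    0    1    2    2
  c   0    0    0    1    2    2
  c   0    0    0    1    2    2
LCS length = dp[5][5] = 2

2


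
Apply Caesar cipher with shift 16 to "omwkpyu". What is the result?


Caesar cipher: shift "omwkpyu" by 16
  'o' (pos 14) + 16 = pos 4 = 'e'
  'm' (pos 12) + 16 = pos 2 = 'c'
  'w' (pos 22) + 16 = pos 12 = 'm'
  'k' (pos 10) + 16 = pos 0 = 'a'
  'p' (pos 15) + 16 = pos 5 = 'f'
  'y' (pos 24) + 16 = pos 14 = 'o'
  'u' (pos 20) + 16 = pos 10 = 'k'
Result: ecmafok

ecmafok


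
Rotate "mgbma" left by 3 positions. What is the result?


Input: "mgbma", rotate left by 3
First 3 characters: "mgb"
Remaining characters: "ma"
Concatenate remaining + first: "ma" + "mgb" = "mamgb"

mamgb


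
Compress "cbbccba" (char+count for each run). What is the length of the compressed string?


Input: cbbccba
Runs:
  'c' x 1 => "c1"
  'b' x 2 => "b2"
  'c' x 2 => "c2"
  'b' x 1 => "b1"
  'a' x 1 => "a1"
Compressed: "c1b2c2b1a1"
Compressed length: 10

10


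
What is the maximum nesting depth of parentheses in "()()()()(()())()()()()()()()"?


Input: "()()()()(()())()()()()()()()"
Tracking depth:
  Position 0 '(': depth becomes 1
  Position 1 ')': depth becomes 0
  Position 2 '(': depth becomes 1
  Position 3 ')': depth becomes 0
  Position 4 '(': depth becomes 1
  Position 5 ')': depth becomes 0
  Position 6 '(': depth becomes 1
  Position 7 ')': depth becomes 0
  Position 8 '(': depth becomes 1
  Position 9 '(': depth becomes 2
  Position 10 ')': depth becomes 1
  Position 11 '(': depth becomes 2
  Position 12 ')': depth becomes 1
  Position 13 ')': depth becomes 0
  Position 14 '(': depth becomes 1
  Position 15 ')': depth becomes 0
  Position 16 '(': depth becomes 1
  Position 17 ')': depth becomes 0
  Position 18 '(': depth becomes 1
  Position 19 ')': depth becomes 0
  Position 20 '(': depth becomes 1
  Position 21 ')': depth becomes 0
  Position 22 '(': depth becomes 1
  Position 23 ')': depth becomes 0
  Position 24 '(': depth becomes 1
  Position 25 ')': depth becomes 0
  Position 26 '(': depth becomes 1
  Position 27 ')': depth becomes 0
Maximum depth reached: 2

2


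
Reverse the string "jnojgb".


Input: jnojgb
Reading characters right to left:
  Position 5: 'b'
  Position 4: 'g'
  Position 3: 'j'
  Position 2: 'o'
  Position 1: 'n'
  Position 0: 'j'
Reversed: bgjonj

bgjonj


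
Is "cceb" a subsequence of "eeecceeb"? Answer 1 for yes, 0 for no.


Check if "cceb" is a subsequence of "eeecceeb"
Greedy scan:
  Position 0 ('e'): no match needed
  Position 1 ('e'): no match needed
  Position 2 ('e'): no match needed
  Position 3 ('c'): matches sub[0] = 'c'
  Position 4 ('c'): matches sub[1] = 'c'
  Position 5 ('e'): matches sub[2] = 'e'
  Position 6 ('e'): no match needed
  Position 7 ('b'): matches sub[3] = 'b'
All 4 characters matched => is a subsequence

1


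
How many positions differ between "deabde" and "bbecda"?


Comparing "deabde" and "bbecda" position by position:
  Position 0: 'd' vs 'b' => DIFFER
  Position 1: 'e' vs 'b' => DIFFER
  Position 2: 'a' vs 'e' => DIFFER
  Position 3: 'b' vs 'c' => DIFFER
  Position 4: 'd' vs 'd' => same
  Position 5: 'e' vs 'a' => DIFFER
Positions that differ: 5

5


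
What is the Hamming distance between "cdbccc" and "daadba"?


Comparing "cdbccc" and "daadba" position by position:
  Position 0: 'c' vs 'd' => differ
  Position 1: 'd' vs 'a' => differ
  Position 2: 'b' vs 'a' => differ
  Position 3: 'c' vs 'd' => differ
  Position 4: 'c' vs 'b' => differ
  Position 5: 'c' vs 'a' => differ
Total differences (Hamming distance): 6

6


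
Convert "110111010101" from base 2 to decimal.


Input: "110111010101" in base 2
Positional expansion:
  Digit '1' (value 1) x 2^11 = 2048
  Digit '1' (value 1) x 2^10 = 1024
  Digit '0' (value 0) x 2^9 = 0
  Digit '1' (value 1) x 2^8 = 256
  Digit '1' (value 1) x 2^7 = 128
  Digit '1' (value 1) x 2^6 = 64
  Digit '0' (value 0) x 2^5 = 0
  Digit '1' (value 1) x 2^4 = 16
  Digit '0' (value 0) x 2^3 = 0
  Digit '1' (value 1) x 2^2 = 4
  Digit '0' (value 0) x 2^1 = 0
  Digit '1' (value 1) x 2^0 = 1
Sum = 3541

3541


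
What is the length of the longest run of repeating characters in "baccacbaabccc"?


Input: "baccacbaabccc"
Scanning for longest run:
  Position 1 ('a'): new char, reset run to 1
  Position 2 ('c'): new char, reset run to 1
  Position 3 ('c'): continues run of 'c', length=2
  Position 4 ('a'): new char, reset run to 1
  Position 5 ('c'): new char, reset run to 1
  Position 6 ('b'): new char, reset run to 1
  Position 7 ('a'): new char, reset run to 1
  Position 8 ('a'): continues run of 'a', length=2
  Position 9 ('b'): new char, reset run to 1
  Position 10 ('c'): new char, reset run to 1
  Position 11 ('c'): continues run of 'c', length=2
  Position 12 ('c'): continues run of 'c', length=3
Longest run: 'c' with length 3

3


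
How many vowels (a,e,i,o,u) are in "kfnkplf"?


Input: kfnkplf
Checking each character:
  'k' at position 0: consonant
  'f' at position 1: consonant
  'n' at position 2: consonant
  'k' at position 3: consonant
  'p' at position 4: consonant
  'l' at position 5: consonant
  'f' at position 6: consonant
Total vowels: 0

0


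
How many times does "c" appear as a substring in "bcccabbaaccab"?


Searching for "c" in "bcccabbaaccab"
Scanning each position:
  Position 0: "b" => no
  Position 1: "c" => MATCH
  Position 2: "c" => MATCH
  Position 3: "c" => MATCH
  Position 4: "a" => no
  Position 5: "b" => no
  Position 6: "b" => no
  Position 7: "a" => no
  Position 8: "a" => no
  Position 9: "c" => MATCH
  Position 10: "c" => MATCH
  Position 11: "a" => no
  Position 12: "b" => no
Total occurrences: 5

5


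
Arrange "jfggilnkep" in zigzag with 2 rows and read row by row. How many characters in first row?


Zigzag "jfggilnkep" into 2 rows:
Placing characters:
  'j' => row 0
  'f' => row 1
  'g' => row 0
  'g' => row 1
  'i' => row 0
  'l' => row 1
  'n' => row 0
  'k' => row 1
  'e' => row 0
  'p' => row 1
Rows:
  Row 0: "jgine"
  Row 1: "fglkp"
First row length: 5

5


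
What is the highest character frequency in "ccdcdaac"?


Input: ccdcdaac
Character counts:
  'a': 2
  'c': 4
  'd': 2
Maximum frequency: 4

4


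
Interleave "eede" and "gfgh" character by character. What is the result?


Interleaving "eede" and "gfgh":
  Position 0: 'e' from first, 'g' from second => "eg"
  Position 1: 'e' from first, 'f' from second => "ef"
  Position 2: 'd' from first, 'g' from second => "dg"
  Position 3: 'e' from first, 'h' from second => "eh"
Result: egefdgeh

egefdgeh


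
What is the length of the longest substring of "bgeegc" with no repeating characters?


Input: "bgeegc"
Sliding window (track last position of each char):
  Position 0 ('b'): window [0,0] length 1 -- new best
  Position 1 ('g'): window [0,1] length 2 -- new best
  Position 2 ('e'): window [0,2] length 3 -- new best
  Position 3 ('e'): repeat (last at 2), move window start to 3
  Position 3 ('e'): window [3,3] length 1
  Position 4 ('g'): window [3,4] length 2
  Position 5 ('c'): window [3,5] length 3
Longest substring with no repeats: "bge" with length 3

3


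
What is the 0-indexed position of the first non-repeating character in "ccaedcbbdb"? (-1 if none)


Input: ccaedcbbdb
Character frequencies:
  'a': 1
  'b': 3
  'c': 3
  'd': 2
  'e': 1
Scanning left to right for freq == 1:
  Position 0 ('c'): freq=3, skip
  Position 1 ('c'): freq=3, skip
  Position 2 ('a'): unique! => answer = 2

2


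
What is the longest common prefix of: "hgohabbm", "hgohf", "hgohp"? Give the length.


Words: hgohabbm, hgohf, hgohp
  Position 0: all 'h' => match
  Position 1: all 'g' => match
  Position 2: all 'o' => match
  Position 3: all 'h' => match
  Position 4: ('a', 'f', 'p') => mismatch, stop
LCP = "hgoh" (length 4)

4


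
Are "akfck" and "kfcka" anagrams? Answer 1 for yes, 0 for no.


Strings: "akfck", "kfcka"
Sorted first:  acfkk
Sorted second: acfkk
Sorted forms match => anagrams

1


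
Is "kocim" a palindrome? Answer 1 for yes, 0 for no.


Input: kocim
Reversed: micok
  Compare pos 0 ('k') with pos 4 ('m'): MISMATCH
  Compare pos 1 ('o') with pos 3 ('i'): MISMATCH
Result: not a palindrome

0


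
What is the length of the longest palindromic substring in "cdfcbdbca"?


Input: "cdfcbdbca"
Checking substrings for palindromes:
  [3:8] "cbdbc" (len 5) => palindrome
  [4:7] "bdb" (len 3) => palindrome
Longest palindromic substring: "cbdbc" with length 5

5


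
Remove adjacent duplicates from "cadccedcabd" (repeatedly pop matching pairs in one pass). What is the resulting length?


Input: cadccedcabd
Stack-based adjacent duplicate removal:
  Read 'c': push. Stack: c
  Read 'a': push. Stack: ca
  Read 'd': push. Stack: cad
  Read 'c': push. Stack: cadc
  Read 'c': matches stack top 'c' => pop. Stack: cad
  Read 'e': push. Stack: cade
  Read 'd': push. Stack: caded
  Read 'c': push. Stack: cadedc
  Read 'a': push. Stack: cadedca
  Read 'b': push. Stack: cadedcab
  Read 'd': push. Stack: cadedcabd
Final stack: "cadedcabd" (length 9)

9


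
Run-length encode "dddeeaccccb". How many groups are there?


Input: dddeeaccccb
Scanning for consecutive runs:
  Group 1: 'd' x 3 (positions 0-2)
  Group 2: 'e' x 2 (positions 3-4)
  Group 3: 'a' x 1 (positions 5-5)
  Group 4: 'c' x 4 (positions 6-9)
  Group 5: 'b' x 1 (positions 10-10)
Total groups: 5

5


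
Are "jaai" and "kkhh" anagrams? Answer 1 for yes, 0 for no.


Strings: "jaai", "kkhh"
Sorted first:  aaij
Sorted second: hhkk
Differ at position 0: 'a' vs 'h' => not anagrams

0


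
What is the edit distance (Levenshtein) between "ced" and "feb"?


Computing edit distance: "ced" -> "feb"
DP table:
           f    e    b
      0    1    2    3
  c   1    1    2    3
  e   2    2    1    2
  d   3    3    2    2
Edit distance = dp[3][3] = 2

2


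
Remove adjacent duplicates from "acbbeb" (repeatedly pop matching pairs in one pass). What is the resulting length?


Input: acbbeb
Stack-based adjacent duplicate removal:
  Read 'a': push. Stack: a
  Read 'c': push. Stack: ac
  Read 'b': push. Stack: acb
  Read 'b': matches stack top 'b' => pop. Stack: ac
  Read 'e': push. Stack: ace
  Read 'b': push. Stack: aceb
Final stack: "aceb" (length 4)

4


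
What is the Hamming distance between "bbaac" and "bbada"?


Comparing "bbaac" and "bbada" position by position:
  Position 0: 'b' vs 'b' => same
  Position 1: 'b' vs 'b' => same
  Position 2: 'a' vs 'a' => same
  Position 3: 'a' vs 'd' => differ
  Position 4: 'c' vs 'a' => differ
Total differences (Hamming distance): 2

2


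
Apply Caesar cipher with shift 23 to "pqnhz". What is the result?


Caesar cipher: shift "pqnhz" by 23
  'p' (pos 15) + 23 = pos 12 = 'm'
  'q' (pos 16) + 23 = pos 13 = 'n'
  'n' (pos 13) + 23 = pos 10 = 'k'
  'h' (pos 7) + 23 = pos 4 = 'e'
  'z' (pos 25) + 23 = pos 22 = 'w'
Result: mnkew

mnkew


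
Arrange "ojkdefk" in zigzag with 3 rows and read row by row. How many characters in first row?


Zigzag "ojkdefk" into 3 rows:
Placing characters:
  'o' => row 0
  'j' => row 1
  'k' => row 2
  'd' => row 1
  'e' => row 0
  'f' => row 1
  'k' => row 2
Rows:
  Row 0: "oe"
  Row 1: "jdf"
  Row 2: "kk"
First row length: 2

2


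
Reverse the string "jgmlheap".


Input: jgmlheap
Reading characters right to left:
  Position 7: 'p'
  Position 6: 'a'
  Position 5: 'e'
  Position 4: 'h'
  Position 3: 'l'
  Position 2: 'm'
  Position 1: 'g'
  Position 0: 'j'
Reversed: paehlmgj

paehlmgj


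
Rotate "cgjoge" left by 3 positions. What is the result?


Input: "cgjoge", rotate left by 3
First 3 characters: "cgj"
Remaining characters: "oge"
Concatenate remaining + first: "oge" + "cgj" = "ogecgj"

ogecgj


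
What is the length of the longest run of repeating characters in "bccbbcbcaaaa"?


Input: "bccbbcbcaaaa"
Scanning for longest run:
  Position 1 ('c'): new char, reset run to 1
  Position 2 ('c'): continues run of 'c', length=2
  Position 3 ('b'): new char, reset run to 1
  Position 4 ('b'): continues run of 'b', length=2
  Position 5 ('c'): new char, reset run to 1
  Position 6 ('b'): new char, reset run to 1
  Position 7 ('c'): new char, reset run to 1
  Position 8 ('a'): new char, reset run to 1
  Position 9 ('a'): continues run of 'a', length=2
  Position 10 ('a'): continues run of 'a', length=3
  Position 11 ('a'): continues run of 'a', length=4
Longest run: 'a' with length 4

4


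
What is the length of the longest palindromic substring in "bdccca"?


Input: "bdccca"
Checking substrings for palindromes:
  [2:5] "ccc" (len 3) => palindrome
  [2:4] "cc" (len 2) => palindrome
  [3:5] "cc" (len 2) => palindrome
Longest palindromic substring: "ccc" with length 3

3


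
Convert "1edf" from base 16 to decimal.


Input: "1edf" in base 16
Positional expansion:
  Digit '1' (value 1) x 16^3 = 4096
  Digit 'e' (value 14) x 16^2 = 3584
  Digit 'd' (value 13) x 16^1 = 208
  Digit 'f' (value 15) x 16^0 = 15
Sum = 7903

7903


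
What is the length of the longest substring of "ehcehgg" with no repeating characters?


Input: "ehcehgg"
Sliding window (track last position of each char):
  Position 0 ('e'): window [0,0] length 1 -- new best
  Position 1 ('h'): window [0,1] length 2 -- new best
  Position 2 ('c'): window [0,2] length 3 -- new best
  Position 3 ('e'): repeat (last at 0), move window start to 1
  Position 3 ('e'): window [1,3] length 3
  Position 4 ('h'): repeat (last at 1), move window start to 2
  Position 4 ('h'): window [2,4] length 3
  Position 5 ('g'): window [2,5] length 4 -- new best
  Position 6 ('g'): repeat (last at 5), move window start to 6
  Position 6 ('g'): window [6,6] length 1
Longest substring with no repeats: "cehg" with length 4

4


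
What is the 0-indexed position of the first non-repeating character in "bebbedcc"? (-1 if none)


Input: bebbedcc
Character frequencies:
  'b': 3
  'c': 2
  'd': 1
  'e': 2
Scanning left to right for freq == 1:
  Position 0 ('b'): freq=3, skip
  Position 1 ('e'): freq=2, skip
  Position 2 ('b'): freq=3, skip
  Position 3 ('b'): freq=3, skip
  Position 4 ('e'): freq=2, skip
  Position 5 ('d'): unique! => answer = 5

5


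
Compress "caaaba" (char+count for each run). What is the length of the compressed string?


Input: caaaba
Runs:
  'c' x 1 => "c1"
  'a' x 3 => "a3"
  'b' x 1 => "b1"
  'a' x 1 => "a1"
Compressed: "c1a3b1a1"
Compressed length: 8

8


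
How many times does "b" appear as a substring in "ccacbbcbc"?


Searching for "b" in "ccacbbcbc"
Scanning each position:
  Position 0: "c" => no
  Position 1: "c" => no
  Position 2: "a" => no
  Position 3: "c" => no
  Position 4: "b" => MATCH
  Position 5: "b" => MATCH
  Position 6: "c" => no
  Position 7: "b" => MATCH
  Position 8: "c" => no
Total occurrences: 3

3


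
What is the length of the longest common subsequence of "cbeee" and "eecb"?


LCS of "cbeee" and "eecb"
DP table:
           e    e    c    b
      0    0    0    0    0
  c   0    0    0    1    1
  b   0    0    0    1    2
  e   0    1    1    1    2
  e   0    1    2    2    2
  e   0    1    2    2    2
LCS length = dp[5][4] = 2

2


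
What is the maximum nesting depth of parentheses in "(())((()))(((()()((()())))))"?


Input: "(())((()))(((()()((()())))))"
Tracking depth:
  Position 0 '(': depth becomes 1
  Position 1 '(': depth becomes 2
  Position 2 ')': depth becomes 1
  Position 3 ')': depth becomes 0
  Position 4 '(': depth becomes 1
  Position 5 '(': depth becomes 2
  Position 6 '(': depth becomes 3
  Position 7 ')': depth becomes 2
  Position 8 ')': depth becomes 1
  Position 9 ')': depth becomes 0
  Position 10 '(': depth becomes 1
  Position 11 '(': depth becomes 2
  Position 12 '(': depth becomes 3
  Position 13 '(': depth becomes 4
  Position 14 ')': depth becomes 3
  Position 15 '(': depth becomes 4
  Position 16 ')': depth becomes 3
  Position 17 '(': depth becomes 4
  Position 18 '(': depth becomes 5
  Position 19 '(': depth becomes 6
  Position 20 ')': depth becomes 5
  Position 21 '(': depth becomes 6
  Position 22 ')': depth becomes 5
  Position 23 ')': depth becomes 4
  Position 24 ')': depth becomes 3
  Position 25 ')': depth becomes 2
  Position 26 ')': depth becomes 1
  Position 27 ')': depth becomes 0
Maximum depth reached: 6

6


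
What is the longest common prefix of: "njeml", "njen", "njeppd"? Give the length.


Words: njeml, njen, njeppd
  Position 0: all 'n' => match
  Position 1: all 'j' => match
  Position 2: all 'e' => match
  Position 3: ('m', 'n', 'p') => mismatch, stop
LCP = "nje" (length 3)

3


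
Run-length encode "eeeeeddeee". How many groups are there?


Input: eeeeeddeee
Scanning for consecutive runs:
  Group 1: 'e' x 5 (positions 0-4)
  Group 2: 'd' x 2 (positions 5-6)
  Group 3: 'e' x 3 (positions 7-9)
Total groups: 3

3


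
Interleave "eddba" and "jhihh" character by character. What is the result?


Interleaving "eddba" and "jhihh":
  Position 0: 'e' from first, 'j' from second => "ej"
  Position 1: 'd' from first, 'h' from second => "dh"
  Position 2: 'd' from first, 'i' from second => "di"
  Position 3: 'b' from first, 'h' from second => "bh"
  Position 4: 'a' from first, 'h' from second => "ah"
Result: ejdhdibhah

ejdhdibhah


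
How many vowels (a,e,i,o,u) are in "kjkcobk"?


Input: kjkcobk
Checking each character:
  'k' at position 0: consonant
  'j' at position 1: consonant
  'k' at position 2: consonant
  'c' at position 3: consonant
  'o' at position 4: vowel (running total: 1)
  'b' at position 5: consonant
  'k' at position 6: consonant
Total vowels: 1

1


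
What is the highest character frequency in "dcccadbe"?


Input: dcccadbe
Character counts:
  'a': 1
  'b': 1
  'c': 3
  'd': 2
  'e': 1
Maximum frequency: 3

3


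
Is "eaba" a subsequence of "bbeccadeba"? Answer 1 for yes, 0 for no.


Check if "eaba" is a subsequence of "bbeccadeba"
Greedy scan:
  Position 0 ('b'): no match needed
  Position 1 ('b'): no match needed
  Position 2 ('e'): matches sub[0] = 'e'
  Position 3 ('c'): no match needed
  Position 4 ('c'): no match needed
  Position 5 ('a'): matches sub[1] = 'a'
  Position 6 ('d'): no match needed
  Position 7 ('e'): no match needed
  Position 8 ('b'): matches sub[2] = 'b'
  Position 9 ('a'): matches sub[3] = 'a'
All 4 characters matched => is a subsequence

1


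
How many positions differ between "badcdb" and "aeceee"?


Comparing "badcdb" and "aeceee" position by position:
  Position 0: 'b' vs 'a' => DIFFER
  Position 1: 'a' vs 'e' => DIFFER
  Position 2: 'd' vs 'c' => DIFFER
  Position 3: 'c' vs 'e' => DIFFER
  Position 4: 'd' vs 'e' => DIFFER
  Position 5: 'b' vs 'e' => DIFFER
Positions that differ: 6

6


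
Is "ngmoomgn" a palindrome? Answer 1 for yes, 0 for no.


Input: ngmoomgn
Reversed: ngmoomgn
  Compare pos 0 ('n') with pos 7 ('n'): match
  Compare pos 1 ('g') with pos 6 ('g'): match
  Compare pos 2 ('m') with pos 5 ('m'): match
  Compare pos 3 ('o') with pos 4 ('o'): match
Result: palindrome

1


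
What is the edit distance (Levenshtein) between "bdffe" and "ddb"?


Computing edit distance: "bdffe" -> "ddb"
DP table:
           d    d    b
      0    1    2    3
  b   1    1    2    2
  d   2    1    1    2
  f   3    2    2    2
  f   4    3    3    3
  e   5    4    4    4
Edit distance = dp[5][3] = 4

4


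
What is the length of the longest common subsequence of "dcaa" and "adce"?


LCS of "dcaa" and "adce"
DP table:
           a    d    c    e
      0    0    0    0    0
  d   0    0    1    1    1
  c   0    0    1    2    2
  a   0    1    1    2    2
  a   0    1    1    2    2
LCS length = dp[4][4] = 2

2


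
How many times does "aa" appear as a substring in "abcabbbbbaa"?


Searching for "aa" in "abcabbbbbaa"
Scanning each position:
  Position 0: "ab" => no
  Position 1: "bc" => no
  Position 2: "ca" => no
  Position 3: "ab" => no
  Position 4: "bb" => no
  Position 5: "bb" => no
  Position 6: "bb" => no
  Position 7: "bb" => no
  Position 8: "ba" => no
  Position 9: "aa" => MATCH
Total occurrences: 1

1


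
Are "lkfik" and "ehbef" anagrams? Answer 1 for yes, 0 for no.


Strings: "lkfik", "ehbef"
Sorted first:  fikkl
Sorted second: beefh
Differ at position 0: 'f' vs 'b' => not anagrams

0


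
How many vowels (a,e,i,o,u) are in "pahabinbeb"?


Input: pahabinbeb
Checking each character:
  'p' at position 0: consonant
  'a' at position 1: vowel (running total: 1)
  'h' at position 2: consonant
  'a' at position 3: vowel (running total: 2)
  'b' at position 4: consonant
  'i' at position 5: vowel (running total: 3)
  'n' at position 6: consonant
  'b' at position 7: consonant
  'e' at position 8: vowel (running total: 4)
  'b' at position 9: consonant
Total vowels: 4

4


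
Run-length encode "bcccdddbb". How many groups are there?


Input: bcccdddbb
Scanning for consecutive runs:
  Group 1: 'b' x 1 (positions 0-0)
  Group 2: 'c' x 3 (positions 1-3)
  Group 3: 'd' x 3 (positions 4-6)
  Group 4: 'b' x 2 (positions 7-8)
Total groups: 4

4


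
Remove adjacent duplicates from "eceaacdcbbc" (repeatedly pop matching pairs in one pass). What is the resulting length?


Input: eceaacdcbbc
Stack-based adjacent duplicate removal:
  Read 'e': push. Stack: e
  Read 'c': push. Stack: ec
  Read 'e': push. Stack: ece
  Read 'a': push. Stack: ecea
  Read 'a': matches stack top 'a' => pop. Stack: ece
  Read 'c': push. Stack: ecec
  Read 'd': push. Stack: ececd
  Read 'c': push. Stack: ececdc
  Read 'b': push. Stack: ececdcb
  Read 'b': matches stack top 'b' => pop. Stack: ececdc
  Read 'c': matches stack top 'c' => pop. Stack: ececd
Final stack: "ececd" (length 5)

5


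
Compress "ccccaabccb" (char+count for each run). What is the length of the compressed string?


Input: ccccaabccb
Runs:
  'c' x 4 => "c4"
  'a' x 2 => "a2"
  'b' x 1 => "b1"
  'c' x 2 => "c2"
  'b' x 1 => "b1"
Compressed: "c4a2b1c2b1"
Compressed length: 10

10


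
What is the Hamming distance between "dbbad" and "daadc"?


Comparing "dbbad" and "daadc" position by position:
  Position 0: 'd' vs 'd' => same
  Position 1: 'b' vs 'a' => differ
  Position 2: 'b' vs 'a' => differ
  Position 3: 'a' vs 'd' => differ
  Position 4: 'd' vs 'c' => differ
Total differences (Hamming distance): 4

4


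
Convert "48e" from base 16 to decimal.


Input: "48e" in base 16
Positional expansion:
  Digit '4' (value 4) x 16^2 = 1024
  Digit '8' (value 8) x 16^1 = 128
  Digit 'e' (value 14) x 16^0 = 14
Sum = 1166

1166


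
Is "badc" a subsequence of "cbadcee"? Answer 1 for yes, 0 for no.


Check if "badc" is a subsequence of "cbadcee"
Greedy scan:
  Position 0 ('c'): no match needed
  Position 1 ('b'): matches sub[0] = 'b'
  Position 2 ('a'): matches sub[1] = 'a'
  Position 3 ('d'): matches sub[2] = 'd'
  Position 4 ('c'): matches sub[3] = 'c'
  Position 5 ('e'): no match needed
  Position 6 ('e'): no match needed
All 4 characters matched => is a subsequence

1


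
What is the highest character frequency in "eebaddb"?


Input: eebaddb
Character counts:
  'a': 1
  'b': 2
  'd': 2
  'e': 2
Maximum frequency: 2

2


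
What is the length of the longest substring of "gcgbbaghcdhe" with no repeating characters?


Input: "gcgbbaghcdhe"
Sliding window (track last position of each char):
  Position 0 ('g'): window [0,0] length 1 -- new best
  Position 1 ('c'): window [0,1] length 2 -- new best
  Position 2 ('g'): repeat (last at 0), move window start to 1
  Position 2 ('g'): window [1,2] length 2
  Position 3 ('b'): window [1,3] length 3 -- new best
  Position 4 ('b'): repeat (last at 3), move window start to 4
  Position 4 ('b'): window [4,4] length 1
  Position 5 ('a'): window [4,5] length 2
  Position 6 ('g'): window [4,6] length 3
  Position 7 ('h'): window [4,7] length 4 -- new best
  Position 8 ('c'): window [4,8] length 5 -- new best
  Position 9 ('d'): window [4,9] length 6 -- new best
  Position 10 ('h'): repeat (last at 7), move window start to 8
  Position 10 ('h'): window [8,10] length 3
  Position 11 ('e'): window [8,11] length 4
Longest substring with no repeats: "baghcd" with length 6

6


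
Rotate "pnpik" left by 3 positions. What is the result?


Input: "pnpik", rotate left by 3
First 3 characters: "pnp"
Remaining characters: "ik"
Concatenate remaining + first: "ik" + "pnp" = "ikpnp"

ikpnp


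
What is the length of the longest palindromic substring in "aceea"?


Input: "aceea"
Checking substrings for palindromes:
  [2:4] "ee" (len 2) => palindrome
Longest palindromic substring: "ee" with length 2

2


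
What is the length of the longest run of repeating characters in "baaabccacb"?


Input: "baaabccacb"
Scanning for longest run:
  Position 1 ('a'): new char, reset run to 1
  Position 2 ('a'): continues run of 'a', length=2
  Position 3 ('a'): continues run of 'a', length=3
  Position 4 ('b'): new char, reset run to 1
  Position 5 ('c'): new char, reset run to 1
  Position 6 ('c'): continues run of 'c', length=2
  Position 7 ('a'): new char, reset run to 1
  Position 8 ('c'): new char, reset run to 1
  Position 9 ('b'): new char, reset run to 1
Longest run: 'a' with length 3

3


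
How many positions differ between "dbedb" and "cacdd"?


Comparing "dbedb" and "cacdd" position by position:
  Position 0: 'd' vs 'c' => DIFFER
  Position 1: 'b' vs 'a' => DIFFER
  Position 2: 'e' vs 'c' => DIFFER
  Position 3: 'd' vs 'd' => same
  Position 4: 'b' vs 'd' => DIFFER
Positions that differ: 4

4


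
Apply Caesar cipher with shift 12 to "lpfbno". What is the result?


Caesar cipher: shift "lpfbno" by 12
  'l' (pos 11) + 12 = pos 23 = 'x'
  'p' (pos 15) + 12 = pos 1 = 'b'
  'f' (pos 5) + 12 = pos 17 = 'r'
  'b' (pos 1) + 12 = pos 13 = 'n'
  'n' (pos 13) + 12 = pos 25 = 'z'
  'o' (pos 14) + 12 = pos 0 = 'a'
Result: xbrnza

xbrnza


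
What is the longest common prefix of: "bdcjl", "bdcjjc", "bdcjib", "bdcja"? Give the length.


Words: bdcjl, bdcjjc, bdcjib, bdcja
  Position 0: all 'b' => match
  Position 1: all 'd' => match
  Position 2: all 'c' => match
  Position 3: all 'j' => match
  Position 4: ('l', 'j', 'i', 'a') => mismatch, stop
LCP = "bdcj" (length 4)

4


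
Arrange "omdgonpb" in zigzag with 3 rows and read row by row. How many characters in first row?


Zigzag "omdgonpb" into 3 rows:
Placing characters:
  'o' => row 0
  'm' => row 1
  'd' => row 2
  'g' => row 1
  'o' => row 0
  'n' => row 1
  'p' => row 2
  'b' => row 1
Rows:
  Row 0: "oo"
  Row 1: "mgnb"
  Row 2: "dp"
First row length: 2

2


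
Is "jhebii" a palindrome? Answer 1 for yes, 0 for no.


Input: jhebii
Reversed: iibehj
  Compare pos 0 ('j') with pos 5 ('i'): MISMATCH
  Compare pos 1 ('h') with pos 4 ('i'): MISMATCH
  Compare pos 2 ('e') with pos 3 ('b'): MISMATCH
Result: not a palindrome

0


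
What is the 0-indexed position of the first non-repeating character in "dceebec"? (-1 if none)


Input: dceebec
Character frequencies:
  'b': 1
  'c': 2
  'd': 1
  'e': 3
Scanning left to right for freq == 1:
  Position 0 ('d'): unique! => answer = 0

0


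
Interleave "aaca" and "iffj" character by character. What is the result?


Interleaving "aaca" and "iffj":
  Position 0: 'a' from first, 'i' from second => "ai"
  Position 1: 'a' from first, 'f' from second => "af"
  Position 2: 'c' from first, 'f' from second => "cf"
  Position 3: 'a' from first, 'j' from second => "aj"
Result: aiafcfaj

aiafcfaj


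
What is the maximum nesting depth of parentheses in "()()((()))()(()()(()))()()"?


Input: "()()((()))()(()()(()))()()"
Tracking depth:
  Position 0 '(': depth becomes 1
  Position 1 ')': depth becomes 0
  Position 2 '(': depth becomes 1
  Position 3 ')': depth becomes 0
  Position 4 '(': depth becomes 1
  Position 5 '(': depth becomes 2
  Position 6 '(': depth becomes 3
  Position 7 ')': depth becomes 2
  Position 8 ')': depth becomes 1
  Position 9 ')': depth becomes 0
  Position 10 '(': depth becomes 1
  Position 11 ')': depth becomes 0
  Position 12 '(': depth becomes 1
  Position 13 '(': depth becomes 2
  Position 14 ')': depth becomes 1
  Position 15 '(': depth becomes 2
  Position 16 ')': depth becomes 1
  Position 17 '(': depth becomes 2
  Position 18 '(': depth becomes 3
  Position 19 ')': depth becomes 2
  Position 20 ')': depth becomes 1
  Position 21 ')': depth becomes 0
  Position 22 '(': depth becomes 1
  Position 23 ')': depth becomes 0
  Position 24 '(': depth becomes 1
  Position 25 ')': depth becomes 0
Maximum depth reached: 3

3


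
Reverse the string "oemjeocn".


Input: oemjeocn
Reading characters right to left:
  Position 7: 'n'
  Position 6: 'c'
  Position 5: 'o'
  Position 4: 'e'
  Position 3: 'j'
  Position 2: 'm'
  Position 1: 'e'
  Position 0: 'o'
Reversed: ncoejmeo

ncoejmeo


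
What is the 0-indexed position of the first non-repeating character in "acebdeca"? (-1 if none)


Input: acebdeca
Character frequencies:
  'a': 2
  'b': 1
  'c': 2
  'd': 1
  'e': 2
Scanning left to right for freq == 1:
  Position 0 ('a'): freq=2, skip
  Position 1 ('c'): freq=2, skip
  Position 2 ('e'): freq=2, skip
  Position 3 ('b'): unique! => answer = 3

3


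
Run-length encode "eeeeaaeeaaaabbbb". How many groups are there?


Input: eeeeaaeeaaaabbbb
Scanning for consecutive runs:
  Group 1: 'e' x 4 (positions 0-3)
  Group 2: 'a' x 2 (positions 4-5)
  Group 3: 'e' x 2 (positions 6-7)
  Group 4: 'a' x 4 (positions 8-11)
  Group 5: 'b' x 4 (positions 12-15)
Total groups: 5

5


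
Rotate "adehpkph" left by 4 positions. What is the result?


Input: "adehpkph", rotate left by 4
First 4 characters: "adeh"
Remaining characters: "pkph"
Concatenate remaining + first: "pkph" + "adeh" = "pkphadeh"

pkphadeh


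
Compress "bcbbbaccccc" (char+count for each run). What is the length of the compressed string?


Input: bcbbbaccccc
Runs:
  'b' x 1 => "b1"
  'c' x 1 => "c1"
  'b' x 3 => "b3"
  'a' x 1 => "a1"
  'c' x 5 => "c5"
Compressed: "b1c1b3a1c5"
Compressed length: 10

10


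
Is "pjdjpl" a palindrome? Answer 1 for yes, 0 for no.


Input: pjdjpl
Reversed: lpjdjp
  Compare pos 0 ('p') with pos 5 ('l'): MISMATCH
  Compare pos 1 ('j') with pos 4 ('p'): MISMATCH
  Compare pos 2 ('d') with pos 3 ('j'): MISMATCH
Result: not a palindrome

0


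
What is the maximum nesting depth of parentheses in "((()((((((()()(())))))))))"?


Input: "((()((((((()()(())))))))))"
Tracking depth:
  Position 0 '(': depth becomes 1
  Position 1 '(': depth becomes 2
  Position 2 '(': depth becomes 3
  Position 3 ')': depth becomes 2
  Position 4 '(': depth becomes 3
  Position 5 '(': depth becomes 4
  Position 6 '(': depth becomes 5
  Position 7 '(': depth becomes 6
  Position 8 '(': depth becomes 7
  Position 9 '(': depth becomes 8
  Position 10 '(': depth becomes 9
  Position 11 ')': depth becomes 8
  Position 12 '(': depth becomes 9
  Position 13 ')': depth becomes 8
  Position 14 '(': depth becomes 9
  Position 15 '(': depth becomes 10
  Position 16 ')': depth becomes 9
  Position 17 ')': depth becomes 8
  Position 18 ')': depth becomes 7
  Position 19 ')': depth becomes 6
  Position 20 ')': depth becomes 5
  Position 21 ')': depth becomes 4
  Position 22 ')': depth becomes 3
  Position 23 ')': depth becomes 2
  Position 24 ')': depth becomes 1
  Position 25 ')': depth becomes 0
Maximum depth reached: 10

10


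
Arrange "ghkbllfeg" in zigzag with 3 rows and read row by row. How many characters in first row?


Zigzag "ghkbllfeg" into 3 rows:
Placing characters:
  'g' => row 0
  'h' => row 1
  'k' => row 2
  'b' => row 1
  'l' => row 0
  'l' => row 1
  'f' => row 2
  'e' => row 1
  'g' => row 0
Rows:
  Row 0: "glg"
  Row 1: "hble"
  Row 2: "kf"
First row length: 3

3


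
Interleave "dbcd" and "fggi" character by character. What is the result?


Interleaving "dbcd" and "fggi":
  Position 0: 'd' from first, 'f' from second => "df"
  Position 1: 'b' from first, 'g' from second => "bg"
  Position 2: 'c' from first, 'g' from second => "cg"
  Position 3: 'd' from first, 'i' from second => "di"
Result: dfbgcgdi

dfbgcgdi
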